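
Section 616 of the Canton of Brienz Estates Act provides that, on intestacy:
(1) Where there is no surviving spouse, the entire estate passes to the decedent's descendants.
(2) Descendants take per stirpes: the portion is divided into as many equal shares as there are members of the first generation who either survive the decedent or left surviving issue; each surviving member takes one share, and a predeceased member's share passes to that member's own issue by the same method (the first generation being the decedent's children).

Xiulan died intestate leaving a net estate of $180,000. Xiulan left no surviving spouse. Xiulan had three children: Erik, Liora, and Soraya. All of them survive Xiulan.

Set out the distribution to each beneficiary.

The entire $180,000 passes to the descendants.
That amount ($180,000) is divided into 3 shares of $60,000: Erik, Liora, and Soraya each take $60,000.

Erik: $60,000; Liora: $60,000; Soraya: $60,000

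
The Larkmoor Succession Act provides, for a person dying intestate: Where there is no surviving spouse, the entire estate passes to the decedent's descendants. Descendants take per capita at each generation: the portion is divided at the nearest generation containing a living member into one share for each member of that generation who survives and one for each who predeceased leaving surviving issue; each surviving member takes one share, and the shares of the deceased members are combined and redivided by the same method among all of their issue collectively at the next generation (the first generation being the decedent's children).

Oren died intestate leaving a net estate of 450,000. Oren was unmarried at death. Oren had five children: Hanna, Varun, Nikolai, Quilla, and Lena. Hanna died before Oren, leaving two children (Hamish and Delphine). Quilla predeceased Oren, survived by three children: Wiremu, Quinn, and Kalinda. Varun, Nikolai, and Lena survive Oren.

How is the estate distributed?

Hamish: 36,000; Delphine: 36,000; Varun: 90,000; Nikolai: 90,000; Wiremu: 36,000; Quinn: 36,000; Kalinda: 36,000; Lena: 90,000

The entire 450,000 passes to the descendants.
That amount (450,000) is divided at the children's generation into 5 shares of 90,000. Varun, Nikolai, and Lena each take 90,000. The 2 shares of the deceased (Hanna and Quilla) are combined into a pool of 180,000.
That pool (180,000) is divided at the grandchildren's generation equally among Hamish, Delphine, Wiremu, Quinn, and Kalinda: 36,000 each.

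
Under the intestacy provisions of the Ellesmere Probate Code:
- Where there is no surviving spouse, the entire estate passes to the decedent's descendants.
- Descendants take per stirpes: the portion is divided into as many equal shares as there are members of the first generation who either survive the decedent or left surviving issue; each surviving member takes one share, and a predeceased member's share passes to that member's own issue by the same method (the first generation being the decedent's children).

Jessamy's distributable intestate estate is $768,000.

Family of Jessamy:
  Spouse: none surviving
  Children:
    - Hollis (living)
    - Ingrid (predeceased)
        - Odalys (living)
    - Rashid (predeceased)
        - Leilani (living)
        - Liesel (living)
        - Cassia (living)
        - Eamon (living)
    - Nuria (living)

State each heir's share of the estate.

Hollis: $192,000; Odalys: $192,000; Leilani: $48,000; Liesel: $48,000; Cassia: $48,000; Eamon: $48,000; Nuria: $192,000

The entire $768,000 passes to the descendants.
That amount ($768,000) is divided into 4 shares of $192,000: Hollis and Nuria each take $192,000; Ingrid's $192,000 share passes to Ingrid's issue; Rashid's $192,000 share passes to Rashid's issue.
Ingrid's share ($192,000) passes entirely to Odalys.
Rashid's share ($192,000) is divided into 4 shares of $48,000: Leilani, Liesel, Cassia, and Eamon each take $48,000.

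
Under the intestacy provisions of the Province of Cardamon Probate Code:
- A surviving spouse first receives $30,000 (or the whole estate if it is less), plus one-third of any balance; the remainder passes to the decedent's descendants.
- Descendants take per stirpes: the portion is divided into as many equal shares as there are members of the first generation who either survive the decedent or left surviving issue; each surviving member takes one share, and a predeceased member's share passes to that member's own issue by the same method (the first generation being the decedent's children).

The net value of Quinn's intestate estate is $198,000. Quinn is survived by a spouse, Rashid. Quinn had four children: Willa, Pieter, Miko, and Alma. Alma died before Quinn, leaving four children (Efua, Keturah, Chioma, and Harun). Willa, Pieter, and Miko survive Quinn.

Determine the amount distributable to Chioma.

Rashid first takes $30,000, leaving a balance of $168,000. Rashid then takes one-third of the balance ($56,000), for a total of $86,000. The remaining $112,000 passes to the descendants.
The descendants' portion ($112,000) is divided into 4 shares of $28,000: Willa, Pieter, and Miko each take $28,000; Alma's $28,000 share passes to Alma's issue.
Alma's share ($28,000) is divided into 4 shares of $7,000: Efua, Keturah, Chioma, and Harun each take $7,000.

Chioma receives $7,000.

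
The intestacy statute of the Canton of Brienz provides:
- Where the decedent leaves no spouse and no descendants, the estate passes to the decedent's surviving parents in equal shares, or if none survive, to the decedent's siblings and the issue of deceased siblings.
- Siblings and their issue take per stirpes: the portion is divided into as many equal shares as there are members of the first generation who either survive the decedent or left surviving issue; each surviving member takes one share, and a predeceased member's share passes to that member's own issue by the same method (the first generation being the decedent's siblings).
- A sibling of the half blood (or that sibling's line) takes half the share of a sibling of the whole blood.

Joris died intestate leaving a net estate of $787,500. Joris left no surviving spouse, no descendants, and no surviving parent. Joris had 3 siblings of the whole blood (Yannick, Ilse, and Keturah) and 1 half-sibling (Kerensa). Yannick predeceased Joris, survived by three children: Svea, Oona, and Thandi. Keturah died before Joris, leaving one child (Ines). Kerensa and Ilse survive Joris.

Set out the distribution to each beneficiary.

The entire $787,500 passes to the siblings and their issue.
Counting each half-blood sibling's line as half a unit, there are 7/2 units in $787,500, so one unit is $225,000. Whole-blood lines (Yannick, Ilse, and Keturah) take $225,000 each; half-blood lines (Kerensa) take $112,500 each.
Yannick's share ($225,000) is divided into 3 shares of $75,000: Svea, Oona, and Thandi each take $75,000.
Keturah's share ($225,000) passes entirely to Ines.

Kerensa: $112,500; Svea: $75,000; Oona: $75,000; Thandi: $75,000; Ilse: $225,000; Ines: $225,000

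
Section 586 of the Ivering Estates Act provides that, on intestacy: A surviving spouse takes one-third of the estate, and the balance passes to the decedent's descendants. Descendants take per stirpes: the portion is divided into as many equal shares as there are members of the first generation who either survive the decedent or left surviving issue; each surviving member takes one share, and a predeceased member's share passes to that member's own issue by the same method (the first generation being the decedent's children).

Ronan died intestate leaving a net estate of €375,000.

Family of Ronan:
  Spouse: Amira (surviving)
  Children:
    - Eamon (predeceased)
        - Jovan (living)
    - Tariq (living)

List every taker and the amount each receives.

Amira takes one-third of €375,000 = €125,000. The remaining €250,000 passes to the descendants.
The descendants' portion (€250,000) is divided into 2 shares of €125,000: Tariq takes €125,000; Eamon's €125,000 share passes to Eamon's issue.
Eamon's share (€125,000) passes entirely to Jovan.

Amira: €125,000; Jovan: €125,000; Tariq: €125,000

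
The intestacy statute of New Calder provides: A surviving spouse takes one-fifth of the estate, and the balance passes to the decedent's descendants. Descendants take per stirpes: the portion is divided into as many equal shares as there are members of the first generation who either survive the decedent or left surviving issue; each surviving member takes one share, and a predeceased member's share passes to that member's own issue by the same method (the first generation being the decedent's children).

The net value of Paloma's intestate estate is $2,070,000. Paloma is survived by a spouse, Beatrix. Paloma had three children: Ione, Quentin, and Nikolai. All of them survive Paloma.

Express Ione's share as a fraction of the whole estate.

Ione receives 4/15 of the estate.

Beatrix takes one-fifth of $2,070,000 = $414,000. The remaining $1,656,000 passes to the descendants.
The descendants' portion ($1,656,000) is divided into 3 shares of $552,000: Ione, Quentin, and Nikolai each take $552,000.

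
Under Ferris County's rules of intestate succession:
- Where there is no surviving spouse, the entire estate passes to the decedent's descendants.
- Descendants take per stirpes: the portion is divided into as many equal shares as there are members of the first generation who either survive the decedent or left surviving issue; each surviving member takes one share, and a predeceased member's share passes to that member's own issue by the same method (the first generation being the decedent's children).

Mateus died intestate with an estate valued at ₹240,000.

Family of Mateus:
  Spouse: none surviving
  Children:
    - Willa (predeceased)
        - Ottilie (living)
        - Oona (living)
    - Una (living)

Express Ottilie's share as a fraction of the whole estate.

The entire ₹240,000 passes to the descendants.
That amount (₹240,000) is divided into 2 shares of ₹120,000: Una takes ₹120,000; Willa's ₹120,000 share passes to Willa's issue.
Willa's share (₹120,000) is divided into 2 shares of ₹60,000: Ottilie and Oona each take ₹60,000.

Ottilie receives 1/4 of the estate.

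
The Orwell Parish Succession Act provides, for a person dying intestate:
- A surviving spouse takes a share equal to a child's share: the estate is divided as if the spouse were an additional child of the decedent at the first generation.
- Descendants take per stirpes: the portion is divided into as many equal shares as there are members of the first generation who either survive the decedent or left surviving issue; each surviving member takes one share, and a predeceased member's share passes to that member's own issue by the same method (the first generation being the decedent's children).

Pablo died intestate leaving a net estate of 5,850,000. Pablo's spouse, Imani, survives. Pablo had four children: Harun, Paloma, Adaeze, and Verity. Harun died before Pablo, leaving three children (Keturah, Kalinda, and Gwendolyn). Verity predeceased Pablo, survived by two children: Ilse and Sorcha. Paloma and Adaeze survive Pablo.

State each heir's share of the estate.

The spouse counts as an additional share at the children's level, so there are 5 primary shares of 1,170,000. Imani takes one such share (1,170,000).
The children's combined portion (4,680,000) is divided into 4 shares of 1,170,000: Paloma and Adaeze each take 1,170,000; Harun's 1,170,000 share passes to Harun's issue; Verity's 1,170,000 share passes to Verity's issue.
Harun's share (1,170,000) is divided into 3 shares of 390,000: Keturah, Kalinda, and Gwendolyn each take 390,000.
Verity's share (1,170,000) is divided into 2 shares of 585,000: Ilse and Sorcha each take 585,000.

Imani: 1,170,000; Keturah: 390,000; Kalinda: 390,000; Gwendolyn: 390,000; Paloma: 1,170,000; Adaeze: 1,170,000; Ilse: 585,000; Sorcha: 585,000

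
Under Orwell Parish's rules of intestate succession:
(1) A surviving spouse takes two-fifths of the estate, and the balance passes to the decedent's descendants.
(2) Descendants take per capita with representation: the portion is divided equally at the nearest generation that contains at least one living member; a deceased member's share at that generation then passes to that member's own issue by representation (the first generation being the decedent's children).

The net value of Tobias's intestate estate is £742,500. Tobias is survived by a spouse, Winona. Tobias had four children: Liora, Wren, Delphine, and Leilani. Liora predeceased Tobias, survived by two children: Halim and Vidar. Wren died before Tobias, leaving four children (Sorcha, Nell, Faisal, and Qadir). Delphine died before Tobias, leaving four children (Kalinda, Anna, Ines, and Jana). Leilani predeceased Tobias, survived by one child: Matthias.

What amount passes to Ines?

Winona takes two-fifths of £742,500 = £297,000. The remaining £445,500 passes to the descendants.
No child survives, so the initial division is made at the grandchildren's generation.
The descendants' portion (£445,500) is divided into 11 shares of £40,500: Halim, Vidar, Sorcha, Nell, Faisal, Qadir, Kalinda, Anna, Ines, Jana, and Matthias each take £40,500.

Ines receives £40,500.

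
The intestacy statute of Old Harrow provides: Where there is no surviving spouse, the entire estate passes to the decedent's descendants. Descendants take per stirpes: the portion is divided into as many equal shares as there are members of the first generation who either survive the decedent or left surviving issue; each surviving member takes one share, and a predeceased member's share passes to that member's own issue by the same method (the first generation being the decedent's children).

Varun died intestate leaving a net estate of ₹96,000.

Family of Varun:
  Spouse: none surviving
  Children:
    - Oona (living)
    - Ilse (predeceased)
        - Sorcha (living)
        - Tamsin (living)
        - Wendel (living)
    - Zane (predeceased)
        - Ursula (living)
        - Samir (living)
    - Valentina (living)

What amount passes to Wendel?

The entire ₹96,000 passes to the descendants.
That amount (₹96,000) is divided into 4 shares of ₹24,000: Oona and Valentina each take ₹24,000; Ilse's ₹24,000 share passes to Ilse's issue; Zane's ₹24,000 share passes to Zane's issue.
Ilse's share (₹24,000) is divided into 3 shares of ₹8,000: Sorcha, Tamsin, and Wendel each take ₹8,000.
Zane's share (₹24,000) is divided into 2 shares of ₹12,000: Ursula and Samir each take ₹12,000.

Wendel receives ₹8,000.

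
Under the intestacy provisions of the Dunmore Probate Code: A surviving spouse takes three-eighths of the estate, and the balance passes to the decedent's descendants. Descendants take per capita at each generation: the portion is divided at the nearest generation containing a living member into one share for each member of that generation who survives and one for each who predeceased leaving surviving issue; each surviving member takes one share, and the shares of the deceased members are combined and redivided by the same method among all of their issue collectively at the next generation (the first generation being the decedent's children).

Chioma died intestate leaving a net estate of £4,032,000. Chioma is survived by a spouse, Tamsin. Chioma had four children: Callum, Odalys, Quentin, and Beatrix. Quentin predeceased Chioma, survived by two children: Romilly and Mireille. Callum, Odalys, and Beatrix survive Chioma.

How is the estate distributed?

Tamsin: £1,512,000; Callum: £630,000; Odalys: £630,000; Romilly: £315,000; Mireille: £315,000; Beatrix: £630,000

Tamsin takes three-eighths of £4,032,000 = £1,512,000. The remaining £2,520,000 passes to the descendants.
The descendants' portion (£2,520,000) is divided at the children's generation into 4 shares of £630,000. Callum, Odalys, and Beatrix each take £630,000. The remaining share for the deceased Quentin (£630,000) is carried to the next generation.
That pool (£630,000) is divided at the grandchildren's generation equally among Romilly and Mireille: £315,000 each.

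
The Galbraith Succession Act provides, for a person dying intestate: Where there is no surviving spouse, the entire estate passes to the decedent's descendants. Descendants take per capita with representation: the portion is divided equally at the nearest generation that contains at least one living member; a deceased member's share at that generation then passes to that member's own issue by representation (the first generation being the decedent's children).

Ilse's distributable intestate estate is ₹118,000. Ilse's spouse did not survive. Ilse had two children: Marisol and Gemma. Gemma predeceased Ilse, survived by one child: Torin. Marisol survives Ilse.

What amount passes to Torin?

Torin receives ₹59,000.

The entire ₹118,000 passes to the descendants.
That amount (₹118,000) is divided into 2 shares of ₹59,000: Marisol takes ₹59,000; Gemma's ₹59,000 share passes to Gemma's issue.
Gemma's share (₹59,000) passes entirely to Torin.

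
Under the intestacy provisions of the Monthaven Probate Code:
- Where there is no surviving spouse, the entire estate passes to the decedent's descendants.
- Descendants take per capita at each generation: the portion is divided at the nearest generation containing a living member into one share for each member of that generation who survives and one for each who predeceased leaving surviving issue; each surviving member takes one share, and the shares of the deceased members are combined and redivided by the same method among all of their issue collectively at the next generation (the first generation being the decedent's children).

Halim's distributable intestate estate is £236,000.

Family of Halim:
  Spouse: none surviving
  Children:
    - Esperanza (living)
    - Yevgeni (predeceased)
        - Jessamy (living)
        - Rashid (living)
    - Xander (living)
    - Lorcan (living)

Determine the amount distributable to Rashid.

The entire £236,000 passes to the descendants.
That amount (£236,000) is divided at the children's generation into 4 shares of £59,000. Esperanza, Xander, and Lorcan each take £59,000. The remaining share for the deceased Yevgeni (£59,000) is carried to the next generation.
That pool (£59,000) is divided at the grandchildren's generation equally among Jessamy and Rashid: £29,500 each.

Rashid receives £29,500.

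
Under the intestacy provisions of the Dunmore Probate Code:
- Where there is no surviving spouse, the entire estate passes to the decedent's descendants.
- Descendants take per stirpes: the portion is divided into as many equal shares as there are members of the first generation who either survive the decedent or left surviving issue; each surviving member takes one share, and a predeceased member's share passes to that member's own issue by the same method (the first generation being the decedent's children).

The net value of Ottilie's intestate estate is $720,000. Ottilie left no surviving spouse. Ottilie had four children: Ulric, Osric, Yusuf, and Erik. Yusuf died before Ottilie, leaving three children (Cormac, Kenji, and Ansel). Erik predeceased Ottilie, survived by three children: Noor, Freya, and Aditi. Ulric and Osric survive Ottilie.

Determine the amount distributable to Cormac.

The entire $720,000 passes to the descendants.
That amount ($720,000) is divided into 4 shares of $180,000: Ulric and Osric each take $180,000; Yusuf's $180,000 share passes to Yusuf's issue; Erik's $180,000 share passes to Erik's issue.
Yusuf's share ($180,000) is divided into 3 shares of $60,000: Cormac, Kenji, and Ansel each take $60,000.
Erik's share ($180,000) is divided into 3 shares of $60,000: Noor, Freya, and Aditi each take $60,000.

Cormac receives $60,000.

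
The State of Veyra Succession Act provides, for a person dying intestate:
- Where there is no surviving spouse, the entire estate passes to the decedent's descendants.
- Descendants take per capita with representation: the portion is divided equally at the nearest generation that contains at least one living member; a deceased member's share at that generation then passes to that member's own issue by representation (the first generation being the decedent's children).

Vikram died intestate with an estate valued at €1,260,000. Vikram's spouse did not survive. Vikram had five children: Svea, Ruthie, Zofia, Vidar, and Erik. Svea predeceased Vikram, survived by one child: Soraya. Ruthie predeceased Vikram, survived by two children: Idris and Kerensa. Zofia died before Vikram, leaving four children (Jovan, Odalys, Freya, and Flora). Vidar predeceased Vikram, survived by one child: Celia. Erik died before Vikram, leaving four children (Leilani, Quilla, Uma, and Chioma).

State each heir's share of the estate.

Soraya: €105,000; Idris: €105,000; Kerensa: €105,000; Jovan: €105,000; Odalys: €105,000; Freya: €105,000; Flora: €105,000; Celia: €105,000; Leilani: €105,000; Quilla: €105,000; Uma: €105,000; Chioma: €105,000

The entire €1,260,000 passes to the descendants.
No child survives, so the initial division is made at the grandchildren's generation.
That amount (€1,260,000) is divided into 12 shares of €105,000: Soraya, Idris, Kerensa, Jovan, Odalys, Freya, Flora, Celia, Leilani, Quilla, Uma, and Chioma each take €105,000.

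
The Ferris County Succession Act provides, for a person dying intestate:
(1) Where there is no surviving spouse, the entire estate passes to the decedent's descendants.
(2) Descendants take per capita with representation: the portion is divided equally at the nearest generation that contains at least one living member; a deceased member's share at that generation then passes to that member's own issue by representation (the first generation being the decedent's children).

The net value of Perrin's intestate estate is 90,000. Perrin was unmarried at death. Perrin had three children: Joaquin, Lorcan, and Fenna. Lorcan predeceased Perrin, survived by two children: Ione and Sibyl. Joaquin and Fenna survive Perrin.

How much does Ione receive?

The entire 90,000 passes to the descendants.
That amount (90,000) is divided into 3 shares of 30,000: Joaquin and Fenna each take 30,000; Lorcan's 30,000 share passes to Lorcan's issue.
Lorcan's share (30,000) is divided into 2 shares of 15,000: Ione and Sibyl each take 15,000.

Ione receives 15,000.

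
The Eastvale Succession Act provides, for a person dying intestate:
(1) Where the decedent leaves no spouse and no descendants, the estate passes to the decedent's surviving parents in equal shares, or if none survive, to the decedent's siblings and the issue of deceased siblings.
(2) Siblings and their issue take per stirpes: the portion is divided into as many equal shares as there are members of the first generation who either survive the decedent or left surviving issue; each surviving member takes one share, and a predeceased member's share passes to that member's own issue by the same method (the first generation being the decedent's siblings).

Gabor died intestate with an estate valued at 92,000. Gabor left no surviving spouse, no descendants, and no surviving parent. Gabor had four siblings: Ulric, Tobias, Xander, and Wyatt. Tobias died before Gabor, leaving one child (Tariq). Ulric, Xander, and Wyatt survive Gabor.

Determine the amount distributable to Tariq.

Tariq receives 23,000.

The entire 92,000 passes to the siblings and their issue.
That amount (92,000) is divided into 4 shares of 23,000: Ulric, Xander, and Wyatt each take 23,000; Tobias's 23,000 share passes to Tobias's issue.
Tobias's share (23,000) passes entirely to Tariq.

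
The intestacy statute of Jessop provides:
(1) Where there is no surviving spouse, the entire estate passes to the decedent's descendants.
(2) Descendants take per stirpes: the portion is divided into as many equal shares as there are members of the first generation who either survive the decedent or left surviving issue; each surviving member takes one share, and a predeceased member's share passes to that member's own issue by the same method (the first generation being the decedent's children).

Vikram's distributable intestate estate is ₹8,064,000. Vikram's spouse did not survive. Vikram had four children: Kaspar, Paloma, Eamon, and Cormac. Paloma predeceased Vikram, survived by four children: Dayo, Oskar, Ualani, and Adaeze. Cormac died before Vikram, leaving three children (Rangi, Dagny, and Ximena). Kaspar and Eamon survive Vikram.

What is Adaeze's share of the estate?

The entire ₹8,064,000 passes to the descendants.
That amount (₹8,064,000) is divided into 4 shares of ₹2,016,000: Kaspar and Eamon each take ₹2,016,000; Paloma's ₹2,016,000 share passes to Paloma's issue; Cormac's ₹2,016,000 share passes to Cormac's issue.
Paloma's share (₹2,016,000) is divided into 4 shares of ₹504,000: Dayo, Oskar, Ualani, and Adaeze each take ₹504,000.
Cormac's share (₹2,016,000) is divided into 3 shares of ₹672,000: Rangi, Dagny, and Ximena each take ₹672,000.

Adaeze receives ₹504,000.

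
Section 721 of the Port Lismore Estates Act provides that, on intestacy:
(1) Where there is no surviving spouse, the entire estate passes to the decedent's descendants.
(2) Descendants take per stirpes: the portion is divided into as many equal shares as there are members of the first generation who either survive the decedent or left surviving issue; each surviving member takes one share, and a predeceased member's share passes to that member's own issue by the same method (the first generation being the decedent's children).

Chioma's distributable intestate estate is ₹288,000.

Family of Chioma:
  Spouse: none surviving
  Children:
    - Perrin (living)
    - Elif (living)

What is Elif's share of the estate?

The entire ₹288,000 passes to the descendants.
That amount (₹288,000) is divided into 2 shares of ₹144,000: Perrin and Elif each take ₹144,000.

Elif receives ₹144,000.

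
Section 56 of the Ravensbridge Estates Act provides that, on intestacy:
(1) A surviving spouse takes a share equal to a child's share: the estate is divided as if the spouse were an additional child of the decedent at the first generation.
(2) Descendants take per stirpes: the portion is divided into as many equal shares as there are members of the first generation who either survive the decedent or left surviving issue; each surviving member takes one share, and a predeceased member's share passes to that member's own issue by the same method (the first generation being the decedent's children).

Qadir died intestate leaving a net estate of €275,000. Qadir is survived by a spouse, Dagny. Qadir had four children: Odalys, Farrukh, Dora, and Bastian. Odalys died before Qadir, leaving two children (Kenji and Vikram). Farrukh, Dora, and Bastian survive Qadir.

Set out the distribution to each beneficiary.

The spouse counts as an additional share at the children's level, so there are 5 primary shares of €55,000. Dagny takes one such share (€55,000).
The children's combined portion (€220,000) is divided into 4 shares of €55,000: Farrukh, Dora, and Bastian each take €55,000; Odalys's €55,000 share passes to Odalys's issue.
Odalys's share (€55,000) is divided into 2 shares of €27,500: Kenji and Vikram each take €27,500.

Dagny: €55,000; Kenji: €27,500; Vikram: €27,500; Farrukh: €55,000; Dora: €55,000; Bastian: €55,000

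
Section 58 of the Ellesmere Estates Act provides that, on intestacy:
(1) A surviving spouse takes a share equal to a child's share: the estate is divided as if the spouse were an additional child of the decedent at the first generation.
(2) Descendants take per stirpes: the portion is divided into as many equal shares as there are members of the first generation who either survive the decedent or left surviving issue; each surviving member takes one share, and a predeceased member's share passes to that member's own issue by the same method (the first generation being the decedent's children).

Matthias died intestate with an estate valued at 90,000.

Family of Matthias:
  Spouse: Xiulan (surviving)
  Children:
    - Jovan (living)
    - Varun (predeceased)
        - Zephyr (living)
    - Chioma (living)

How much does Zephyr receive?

Zephyr receives 22,500.

The spouse counts as an additional share at the children's level, so there are 4 primary shares of 22,500. Xiulan takes one such share (22,500).
The children's combined portion (67,500) is divided into 3 shares of 22,500: Jovan and Chioma each take 22,500; Varun's 22,500 share passes to Varun's issue.
Varun's share (22,500) passes entirely to Zephyr.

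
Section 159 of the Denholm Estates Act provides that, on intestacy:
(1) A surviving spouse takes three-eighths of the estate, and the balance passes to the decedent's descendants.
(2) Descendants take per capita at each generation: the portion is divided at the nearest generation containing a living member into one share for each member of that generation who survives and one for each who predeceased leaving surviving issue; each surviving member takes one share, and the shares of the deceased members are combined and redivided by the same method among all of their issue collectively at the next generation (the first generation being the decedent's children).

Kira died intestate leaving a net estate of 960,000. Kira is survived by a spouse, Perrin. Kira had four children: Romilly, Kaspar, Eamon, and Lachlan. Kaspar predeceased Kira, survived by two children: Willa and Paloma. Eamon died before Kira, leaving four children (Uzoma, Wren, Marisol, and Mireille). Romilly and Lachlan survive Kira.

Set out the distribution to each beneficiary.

Perrin takes three-eighths of 960,000 = 360,000. The remaining 600,000 passes to the descendants.
The descendants' portion (600,000) is divided at the children's generation into 4 shares of 150,000. Romilly and Lachlan each take 150,000. The 2 shares of the deceased (Kaspar and Eamon) are combined into a pool of 300,000.
That pool (300,000) is divided at the grandchildren's generation equally among Willa, Paloma, Uzoma, Wren, Marisol, and Mireille: 50,000 each.

Perrin: 360,000; Romilly: 150,000; Willa: 50,000; Paloma: 50,000; Uzoma: 50,000; Wren: 50,000; Marisol: 50,000; Mireille: 50,000; Lachlan: 150,000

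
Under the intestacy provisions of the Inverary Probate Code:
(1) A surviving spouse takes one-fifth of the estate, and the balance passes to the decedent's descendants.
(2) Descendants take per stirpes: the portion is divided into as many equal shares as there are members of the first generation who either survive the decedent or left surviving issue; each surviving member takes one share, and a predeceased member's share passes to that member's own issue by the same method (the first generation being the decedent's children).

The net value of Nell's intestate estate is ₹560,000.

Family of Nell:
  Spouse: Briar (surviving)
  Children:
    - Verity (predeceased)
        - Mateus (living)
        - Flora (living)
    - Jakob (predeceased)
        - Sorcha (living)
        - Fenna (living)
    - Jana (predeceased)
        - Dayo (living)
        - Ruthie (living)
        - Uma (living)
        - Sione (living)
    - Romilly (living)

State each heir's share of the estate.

Briar takes one-fifth of ₹560,000 = ₹112,000. The remaining ₹448,000 passes to the descendants.
The descendants' portion (₹448,000) is divided into 4 shares of ₹112,000: Romilly takes ₹112,000; Verity's ₹112,000 share passes to Verity's issue; Jakob's ₹112,000 share passes to Jakob's issue; Jana's ₹112,000 share passes to Jana's issue.
Verity's share (₹112,000) is divided into 2 shares of ₹56,000: Mateus and Flora each take ₹56,000.
Jakob's share (₹112,000) is divided into 2 shares of ₹56,000: Sorcha and Fenna each take ₹56,000.
Jana's share (₹112,000) is divided into 4 shares of ₹28,000: Dayo, Ruthie, Uma, and Sione each take ₹28,000.

Briar: ₹112,000; Mateus: ₹56,000; Flora: ₹56,000; Sorcha: ₹56,000; Fenna: ₹56,000; Dayo: ₹28,000; Ruthie: ₹28,000; Uma: ₹28,000; Sione: ₹28,000; Romilly: ₹112,000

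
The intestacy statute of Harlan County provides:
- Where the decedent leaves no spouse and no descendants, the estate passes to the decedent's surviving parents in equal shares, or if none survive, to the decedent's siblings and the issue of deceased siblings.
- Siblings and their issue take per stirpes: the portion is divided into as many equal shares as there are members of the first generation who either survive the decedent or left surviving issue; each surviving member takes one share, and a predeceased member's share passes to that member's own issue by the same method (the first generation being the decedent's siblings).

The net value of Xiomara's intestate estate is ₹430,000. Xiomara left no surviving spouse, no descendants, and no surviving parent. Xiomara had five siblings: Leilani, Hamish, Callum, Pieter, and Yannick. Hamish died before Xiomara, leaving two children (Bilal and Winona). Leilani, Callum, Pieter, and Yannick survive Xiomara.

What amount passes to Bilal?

The entire ₹430,000 passes to the siblings and their issue.
That amount (₹430,000) is divided into 5 shares of ₹86,000: Leilani, Callum, Pieter, and Yannick each take ₹86,000; Hamish's ₹86,000 share passes to Hamish's issue.
Hamish's share (₹86,000) is divided into 2 shares of ₹43,000: Bilal and Winona each take ₹43,000.

Bilal receives ₹43,000.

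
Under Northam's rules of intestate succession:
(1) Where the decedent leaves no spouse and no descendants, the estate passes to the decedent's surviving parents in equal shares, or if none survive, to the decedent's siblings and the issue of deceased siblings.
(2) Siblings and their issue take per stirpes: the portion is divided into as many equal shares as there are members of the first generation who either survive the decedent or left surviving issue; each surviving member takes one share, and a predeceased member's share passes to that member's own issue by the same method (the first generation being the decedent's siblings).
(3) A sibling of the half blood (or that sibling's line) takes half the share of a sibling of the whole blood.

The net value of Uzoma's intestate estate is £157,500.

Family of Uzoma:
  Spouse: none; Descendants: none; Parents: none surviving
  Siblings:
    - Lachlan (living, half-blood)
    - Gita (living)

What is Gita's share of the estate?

The entire £157,500 passes to the siblings and their issue.
Counting each half-blood sibling's line as half a unit, there are 3/2 units in £157,500, so one unit is £105,000. Whole-blood lines (Gita) take £105,000 each; half-blood lines (Lachlan) take £52,500 each.

Gita receives £105,000.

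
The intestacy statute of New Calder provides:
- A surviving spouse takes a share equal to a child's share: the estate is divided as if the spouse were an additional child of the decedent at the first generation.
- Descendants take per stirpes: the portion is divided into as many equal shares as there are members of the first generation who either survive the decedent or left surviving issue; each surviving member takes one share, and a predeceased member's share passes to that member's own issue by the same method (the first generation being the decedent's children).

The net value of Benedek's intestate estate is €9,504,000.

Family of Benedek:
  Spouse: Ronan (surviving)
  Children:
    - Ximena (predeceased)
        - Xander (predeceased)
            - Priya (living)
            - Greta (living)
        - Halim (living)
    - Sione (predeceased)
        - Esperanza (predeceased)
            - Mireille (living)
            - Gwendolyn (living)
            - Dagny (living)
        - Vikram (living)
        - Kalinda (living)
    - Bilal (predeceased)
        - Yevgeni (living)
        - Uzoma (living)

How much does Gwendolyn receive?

The spouse counts as an additional share at the children's level, so there are 4 primary shares of €2,376,000. Ronan takes one such share (€2,376,000).
The children's combined portion (€7,128,000) is divided into 3 shares of €2,376,000: Ximena's €2,376,000 share passes to Ximena's issue; Sione's €2,376,000 share passes to Sione's issue; Bilal's €2,376,000 share passes to Bilal's issue.
Ximena's share (€2,376,000) is divided into 2 shares of €1,188,000: Halim takes €1,188,000; Xander's €1,188,000 share passes to Xander's issue.
Xander's share (€1,188,000) is divided into 2 shares of €594,000: Priya and Greta each take €594,000.
Sione's share (€2,376,000) is divided into 3 shares of €792,000: Vikram and Kalinda each take €792,000; Esperanza's €792,000 share passes to Esperanza's issue.
Esperanza's share (€792,000) is divided into 3 shares of €264,000: Mireille, Gwendolyn, and Dagny each take €264,000.
Bilal's share (€2,376,000) is divided into 2 shares of €1,188,000: Yevgeni and Uzoma each take €1,188,000.

Gwendolyn receives €264,000.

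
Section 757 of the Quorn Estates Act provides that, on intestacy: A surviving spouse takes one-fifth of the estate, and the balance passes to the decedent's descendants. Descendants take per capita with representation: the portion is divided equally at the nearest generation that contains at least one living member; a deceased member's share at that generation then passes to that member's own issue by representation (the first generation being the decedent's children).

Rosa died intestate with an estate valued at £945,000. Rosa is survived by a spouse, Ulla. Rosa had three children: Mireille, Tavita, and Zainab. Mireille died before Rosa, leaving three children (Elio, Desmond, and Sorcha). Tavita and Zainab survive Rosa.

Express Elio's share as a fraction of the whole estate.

Ulla takes one-fifth of £945,000 = £189,000. The remaining £756,000 passes to the descendants.
The descendants' portion (£756,000) is divided into 3 shares of £252,000: Tavita and Zainab each take £252,000; Mireille's £252,000 share passes to Mireille's issue.
Mireille's share (£252,000) is divided into 3 shares of £84,000: Elio, Desmond, and Sorcha each take £84,000.

Elio receives 4/45 of the estate.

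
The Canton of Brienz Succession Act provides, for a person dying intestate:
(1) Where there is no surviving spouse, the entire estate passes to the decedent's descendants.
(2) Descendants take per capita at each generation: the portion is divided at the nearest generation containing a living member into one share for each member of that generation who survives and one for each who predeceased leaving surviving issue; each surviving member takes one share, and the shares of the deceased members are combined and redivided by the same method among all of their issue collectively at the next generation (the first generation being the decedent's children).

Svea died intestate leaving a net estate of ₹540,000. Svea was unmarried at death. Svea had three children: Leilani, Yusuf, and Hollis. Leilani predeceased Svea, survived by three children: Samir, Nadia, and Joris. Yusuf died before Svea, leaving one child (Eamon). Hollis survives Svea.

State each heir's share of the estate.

The entire ₹540,000 passes to the descendants.
That amount (₹540,000) is divided at the children's generation into 3 shares of ₹180,000. Hollis takes ₹180,000. The 2 shares of the deceased (Leilani and Yusuf) are combined into a pool of ₹360,000.
That pool (₹360,000) is divided at the grandchildren's generation equally among Samir, Nadia, Joris, and Eamon: ₹90,000 each.

Samir: ₹90,000; Nadia: ₹90,000; Joris: ₹90,000; Eamon: ₹90,000; Hollis: ₹180,000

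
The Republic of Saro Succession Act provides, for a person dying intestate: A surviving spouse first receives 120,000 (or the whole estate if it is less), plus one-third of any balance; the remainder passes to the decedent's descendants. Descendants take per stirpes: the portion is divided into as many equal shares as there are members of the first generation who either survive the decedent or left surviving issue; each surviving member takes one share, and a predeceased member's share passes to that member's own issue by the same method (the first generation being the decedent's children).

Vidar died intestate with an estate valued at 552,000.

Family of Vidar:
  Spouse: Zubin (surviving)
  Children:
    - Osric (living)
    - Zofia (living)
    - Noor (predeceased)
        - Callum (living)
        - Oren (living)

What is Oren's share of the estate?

Zubin first takes 120,000, leaving a balance of 432,000. Zubin then takes one-third of the balance (144,000), for a total of 264,000. The remaining 288,000 passes to the descendants.
The descendants' portion (288,000) is divided into 3 shares of 96,000: Osric and Zofia each take 96,000; Noor's 96,000 share passes to Noor's issue.
Noor's share (96,000) is divided into 2 shares of 48,000: Callum and Oren each take 48,000.

Oren receives 48,000.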